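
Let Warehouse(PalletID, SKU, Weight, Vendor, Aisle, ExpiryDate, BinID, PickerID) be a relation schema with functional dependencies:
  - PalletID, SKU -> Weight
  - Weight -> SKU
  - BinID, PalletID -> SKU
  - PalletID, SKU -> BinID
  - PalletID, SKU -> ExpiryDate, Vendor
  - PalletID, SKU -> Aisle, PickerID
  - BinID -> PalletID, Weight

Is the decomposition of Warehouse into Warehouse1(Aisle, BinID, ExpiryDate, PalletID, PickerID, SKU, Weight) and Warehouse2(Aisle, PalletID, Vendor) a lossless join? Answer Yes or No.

No

Warehouse1 ∩ Warehouse2 = {Aisle, PalletID}; its closure under F is {Aisle, PalletID}.
Neither Warehouse1 nor Warehouse2 is contained in that closure, so the decomposition is lossy.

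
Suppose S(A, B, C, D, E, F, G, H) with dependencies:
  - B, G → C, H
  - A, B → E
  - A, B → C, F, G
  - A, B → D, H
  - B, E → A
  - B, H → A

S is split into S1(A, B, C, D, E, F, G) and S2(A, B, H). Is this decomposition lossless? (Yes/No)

The shared attributes are {A, B} and {A, B}⁺ = {A, B, C, D, E, F, G, H}.
S1 is contained in that closure, so S1 ∩ S2 → S1 holds and the join is lossless.

Yes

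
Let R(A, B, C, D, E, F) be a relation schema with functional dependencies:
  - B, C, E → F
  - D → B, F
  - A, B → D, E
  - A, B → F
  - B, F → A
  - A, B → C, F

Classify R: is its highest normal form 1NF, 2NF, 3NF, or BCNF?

BCNF

Candidate keys: {A, B}, {B, C, E}, {B, F}, {D}. Prime attributes: {A, B, C, D, E, F}.
Each dependency's left side is a superkey — BCNF holds.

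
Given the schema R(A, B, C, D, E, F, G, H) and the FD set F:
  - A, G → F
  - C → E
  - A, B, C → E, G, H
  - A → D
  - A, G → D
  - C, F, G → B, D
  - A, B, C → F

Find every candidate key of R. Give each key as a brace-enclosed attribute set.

Attributes never on any right-hand side: {A, C} — every candidate key must contain all of them.
{A, B, C}⁺ = {A, B, C, D, E, F, G, H} — all of the relation — so {A, B, C} is a candidate key.
{A, C, G}⁺ = {A, B, C, D, E, F, G, H} — all of the relation — so {A, C, G} is a candidate key.
No proper subset of any of these is a key, and no other minimal superkey exists.

{A, B, C}, {A, C, G}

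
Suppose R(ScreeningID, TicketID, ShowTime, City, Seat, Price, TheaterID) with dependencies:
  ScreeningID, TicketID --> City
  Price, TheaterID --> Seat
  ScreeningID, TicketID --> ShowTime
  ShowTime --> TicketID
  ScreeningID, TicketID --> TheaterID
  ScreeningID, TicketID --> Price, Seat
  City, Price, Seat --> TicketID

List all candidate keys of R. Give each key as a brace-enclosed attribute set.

{City, Price, ScreeningID, Seat}, {City, Price, ScreeningID, TheaterID}, {ScreeningID, ShowTime}, {ScreeningID, TicketID}

{ScreeningID} never appears on the right of any FD, so every key must include it.
Closure of {ScreeningID, ShowTime} is {City, Price, ScreeningID, Seat, ShowTime, TheaterID, TicketID}, the whole schema; {ScreeningID, ShowTime} is a candidate key.
Closure of {ScreeningID, TicketID} is {City, Price, ScreeningID, Seat, ShowTime, TheaterID, TicketID}, the whole schema; {ScreeningID, TicketID} is a candidate key.
Closure of {City, Price, ScreeningID, Seat} is {City, Price, ScreeningID, Seat, ShowTime, TheaterID, TicketID}, the whole schema; {City, Price, ScreeningID, Seat} is a candidate key.
Closure of {City, Price, ScreeningID, TheaterID} is {City, Price, ScreeningID, Seat, ShowTime, TheaterID, TicketID}, the whole schema; {City, Price, ScreeningID, TheaterID} is a candidate key.
Any other superkey properly contains one of these, so there are no further candidate keys.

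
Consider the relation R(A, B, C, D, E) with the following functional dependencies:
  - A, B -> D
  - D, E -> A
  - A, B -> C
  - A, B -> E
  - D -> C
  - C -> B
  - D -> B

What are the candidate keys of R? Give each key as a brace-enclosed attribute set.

{A, B}, {A, C}, {A, D}, {D, E}

{A, B}⁺ = {A, B, C, D, E} — all of the relation — so {A, B} is a candidate key.
{A, C}⁺ = {A, B, C, D, E} — all of the relation — so {A, C} is a candidate key.
{A, D}⁺ = {A, B, C, D, E} — all of the relation — so {A, D} is a candidate key.
{D, E}⁺ = {A, B, C, D, E} — all of the relation — so {D, E} is a candidate key.
No proper subset of any of these is a key, and no other minimal superkey exists.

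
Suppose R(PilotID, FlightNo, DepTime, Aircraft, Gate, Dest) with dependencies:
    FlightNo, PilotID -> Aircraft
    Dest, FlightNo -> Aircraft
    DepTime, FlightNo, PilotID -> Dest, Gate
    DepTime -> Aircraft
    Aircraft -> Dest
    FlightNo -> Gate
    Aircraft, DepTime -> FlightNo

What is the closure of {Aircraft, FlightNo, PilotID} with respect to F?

Start with {Aircraft, FlightNo, PilotID}.
Aircraft -> Dest applies; add {Dest} → now {Aircraft, Dest, FlightNo, PilotID}.
FlightNo -> Gate applies; add {Gate} → now {Aircraft, Dest, FlightNo, Gate, PilotID}.
No further FD applies.

{Aircraft, Dest, FlightNo, Gate, PilotID}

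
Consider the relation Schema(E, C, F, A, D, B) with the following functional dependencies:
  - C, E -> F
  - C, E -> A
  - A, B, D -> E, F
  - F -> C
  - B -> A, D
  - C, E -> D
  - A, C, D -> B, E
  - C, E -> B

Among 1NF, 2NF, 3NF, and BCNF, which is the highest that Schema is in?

Candidate keys: {A, C, D}, {A, D, F}, {B}, {C, E}, {E, F}. Prime attributes: {A, B, C, D, E, F}.
F -> C: {F}⁺ = {C, F}, which is not all of the attributes, so the left side is not a superkey — BCNF is violated.
Since {C} ⊆ prime attributes and every other non-superkey FD also has a prime right side, the schema is in 3NF.

3NF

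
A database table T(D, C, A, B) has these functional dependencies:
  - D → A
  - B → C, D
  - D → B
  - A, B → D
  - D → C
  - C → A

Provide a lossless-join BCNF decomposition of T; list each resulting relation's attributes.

Candidate keys of the original relation: {B}, {D}.
In {A, B, C, D}, {C} is not a superkey ({C}⁺ restricted to this set is {A, C}), so split on C → A into {A, C} and {B, C, D}.
{A, C} has no BCNF violation.
{B, C, D} has no BCNF violation.

{A, C}; {B, C, D}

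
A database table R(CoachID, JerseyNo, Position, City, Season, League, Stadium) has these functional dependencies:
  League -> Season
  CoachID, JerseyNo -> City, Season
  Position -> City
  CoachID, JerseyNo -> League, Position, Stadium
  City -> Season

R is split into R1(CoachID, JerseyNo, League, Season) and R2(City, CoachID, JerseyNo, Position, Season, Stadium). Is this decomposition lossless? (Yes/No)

Yes

The shared attributes are {CoachID, JerseyNo, Season} and {CoachID, JerseyNo, Season}⁺ = {City, CoachID, JerseyNo, League, Position, Season, Stadium}.
This includes all of R1, so the common attributes are a superkey of R1 — the join is lossless.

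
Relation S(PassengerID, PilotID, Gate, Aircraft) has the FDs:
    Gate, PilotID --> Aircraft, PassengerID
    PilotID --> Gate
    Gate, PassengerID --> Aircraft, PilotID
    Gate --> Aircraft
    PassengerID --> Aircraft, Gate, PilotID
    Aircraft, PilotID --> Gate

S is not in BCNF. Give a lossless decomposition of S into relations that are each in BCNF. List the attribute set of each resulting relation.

{Aircraft, Gate}; {Gate, PassengerID, PilotID}

Candidate keys of the original relation: {PassengerID}, {PilotID}.
In {Aircraft, Gate, PassengerID, PilotID}, {Gate} is not a superkey ({Gate}⁺ restricted to this set is {Aircraft, Gate}), so split on Gate --> Aircraft into {Aircraft, Gate} and {Gate, PassengerID, PilotID}.
{Aircraft, Gate} is in BCNF.
{Gate, PassengerID, PilotID} is in BCNF.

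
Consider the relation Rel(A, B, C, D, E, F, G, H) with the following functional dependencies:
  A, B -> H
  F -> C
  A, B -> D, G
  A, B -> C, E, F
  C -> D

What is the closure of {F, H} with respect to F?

Start with {F, H}.
F -> C applies; add {C} → now {C, F, H}.
C -> D applies; add {D} → now {C, D, F, H}.
No further FD applies.

{C, D, F, H}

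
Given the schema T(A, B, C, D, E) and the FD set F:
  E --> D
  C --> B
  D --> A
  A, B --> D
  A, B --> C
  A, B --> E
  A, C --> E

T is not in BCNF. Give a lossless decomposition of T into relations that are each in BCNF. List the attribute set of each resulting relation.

{A, D}; {B, C}; {C, E}; {D, E}

Candidate keys of the original relation: {A, B}, {A, C}, {B, D}, {B, E}, {C, D}, {C, E}.
{A, B, C, D, E}: {E} determines {A, D, E} here but is not a superkey — split on E --> A, D, giving {A, D, E} and {B, C, E}.
{A, D, E}: {D} determines {A, D} here but is not a superkey — split on D --> A, giving {A, D} and {D, E}.
{A, D} is in BCNF.
{D, E} is in BCNF.
{B, C, E}: {C} determines {B, C} here but is not a superkey — split on C --> B, giving {B, C} and {C, E}.
{B, C} is in BCNF.
{C, E} is in BCNF.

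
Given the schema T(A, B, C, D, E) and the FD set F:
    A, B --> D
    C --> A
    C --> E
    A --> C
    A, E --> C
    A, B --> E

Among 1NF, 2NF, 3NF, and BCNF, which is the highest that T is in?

1NF

Candidate keys: {A, B}, {B, C}. Prime attributes: {A, B, C}.
C --> A: {C}⁺ = {A, C, E}, which is not all of the attributes, so the left side is not a superkey — BCNF is violated.
Because {E} is non-prime and the left side of C --> E is not a superkey, the relation is not in 3NF.
Since {A} ⊂ {A, B} and {A}⁺ ⊇ {E} with {E} non-prime, there is a partial dependency; 2NF fails.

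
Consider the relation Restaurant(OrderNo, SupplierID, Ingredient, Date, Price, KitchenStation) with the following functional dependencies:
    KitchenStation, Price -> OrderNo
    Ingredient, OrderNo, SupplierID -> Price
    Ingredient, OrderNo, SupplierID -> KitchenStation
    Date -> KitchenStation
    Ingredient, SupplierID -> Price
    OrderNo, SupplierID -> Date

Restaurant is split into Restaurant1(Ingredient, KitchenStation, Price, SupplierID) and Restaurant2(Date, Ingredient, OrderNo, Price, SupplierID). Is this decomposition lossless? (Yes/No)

No

The shared attributes are {Ingredient, Price, SupplierID} and {Ingredient, Price, SupplierID}⁺ = {Ingredient, Price, SupplierID}.
Neither Restaurant1 nor Restaurant2 is contained in that closure, so the decomposition is lossy.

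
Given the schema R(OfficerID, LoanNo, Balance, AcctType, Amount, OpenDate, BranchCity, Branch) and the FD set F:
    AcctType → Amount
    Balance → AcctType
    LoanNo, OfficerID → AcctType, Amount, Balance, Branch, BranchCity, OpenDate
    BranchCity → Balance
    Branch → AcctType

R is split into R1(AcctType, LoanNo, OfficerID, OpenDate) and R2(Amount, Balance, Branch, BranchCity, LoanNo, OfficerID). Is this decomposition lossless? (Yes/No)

Yes

R1 ∩ R2 = {LoanNo, OfficerID}; its closure under F is {AcctType, Amount, Balance, Branch, BranchCity, LoanNo, OfficerID, OpenDate}.
Since R1 ⊆ {AcctType, Amount, Balance, Branch, BranchCity, LoanNo, OfficerID, OpenDate}, the intersection is a superkey of R1; the decomposition is lossless.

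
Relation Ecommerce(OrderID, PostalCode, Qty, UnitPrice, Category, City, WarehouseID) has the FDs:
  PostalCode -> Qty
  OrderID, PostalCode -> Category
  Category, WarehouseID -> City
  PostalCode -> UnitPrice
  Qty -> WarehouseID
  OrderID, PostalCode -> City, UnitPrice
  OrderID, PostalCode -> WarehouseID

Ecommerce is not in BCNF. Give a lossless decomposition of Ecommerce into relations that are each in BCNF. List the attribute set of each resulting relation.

Candidate key of the original relation: {OrderID, PostalCode}.
In {Category, City, OrderID, PostalCode, Qty, UnitPrice, WarehouseID}, {PostalCode} is not a superkey ({PostalCode}⁺ restricted to this set is {PostalCode, Qty, UnitPrice, WarehouseID}), so split on PostalCode -> Qty, UnitPrice, WarehouseID into {PostalCode, Qty, UnitPrice, WarehouseID} and {Category, City, OrderID, PostalCode}.
In {PostalCode, Qty, UnitPrice, WarehouseID}, {Qty} is not a superkey ({Qty}⁺ restricted to this set is {Qty, WarehouseID}), so split on Qty -> WarehouseID into {Qty, WarehouseID} and {PostalCode, Qty, UnitPrice}.
{Qty, WarehouseID} is in BCNF.
{PostalCode, Qty, UnitPrice} is in BCNF.
In {Category, City, OrderID, PostalCode}, {Category, PostalCode} is not a superkey ({Category, PostalCode}⁺ restricted to this set is {Category, City, PostalCode}), so split on Category, PostalCode -> City into {Category, City, PostalCode} and {Category, OrderID, PostalCode}.
{Category, City, PostalCode} is in BCNF.
{Category, OrderID, PostalCode} is in BCNF.

{Category, City, PostalCode}; {Category, OrderID, PostalCode}; {PostalCode, Qty, UnitPrice}; {Qty, WarehouseID}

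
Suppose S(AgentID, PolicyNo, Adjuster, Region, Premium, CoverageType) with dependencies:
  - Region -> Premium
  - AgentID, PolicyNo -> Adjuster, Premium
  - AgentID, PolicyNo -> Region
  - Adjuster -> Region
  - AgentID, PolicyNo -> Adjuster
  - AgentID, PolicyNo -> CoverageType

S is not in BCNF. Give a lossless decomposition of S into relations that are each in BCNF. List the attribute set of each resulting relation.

{Adjuster, AgentID, CoverageType, PolicyNo}; {Adjuster, Region}; {Premium, Region}

Candidate key of the original relation: {AgentID, PolicyNo}.
{Adjuster, AgentID, CoverageType, PolicyNo, Premium, Region}: {Region} determines {Premium, Region} here but is not a superkey — split on Region -> Premium, giving {Premium, Region} and {Adjuster, AgentID, CoverageType, PolicyNo, Region}.
{Premium, Region} is in BCNF.
{Adjuster, AgentID, CoverageType, PolicyNo, Region}: {Adjuster} determines {Adjuster, Region} here but is not a superkey — split on Adjuster -> Region, giving {Adjuster, Region} and {Adjuster, AgentID, CoverageType, PolicyNo}.
{Adjuster, Region} is in BCNF.
{Adjuster, AgentID, CoverageType, PolicyNo} is in BCNF.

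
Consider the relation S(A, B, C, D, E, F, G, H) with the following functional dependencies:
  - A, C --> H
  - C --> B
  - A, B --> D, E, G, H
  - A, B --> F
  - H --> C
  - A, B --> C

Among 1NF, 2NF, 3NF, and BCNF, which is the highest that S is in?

3NF

Candidate keys: {A, B}, {A, C}, {A, H}. Prime attributes: {A, B, C, H}.
C --> B: {C}⁺ = {B, C}, which is not all of the attributes, so the left side is not a superkey — BCNF is violated.
But every attribute on its right side ({B}) is prime, and the same holds for every other non-superkey FD, so 3NF still holds.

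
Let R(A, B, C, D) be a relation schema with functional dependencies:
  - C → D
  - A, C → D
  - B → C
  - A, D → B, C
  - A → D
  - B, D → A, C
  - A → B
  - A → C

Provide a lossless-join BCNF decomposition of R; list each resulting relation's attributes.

{A, B, C}; {C, D}

Candidate keys of the original relation: {A}, {B}.
{A, B, C, D}: {C} determines {C, D} here but is not a superkey — split on C → D, giving {C, D} and {A, B, C}.
{C, D}: every determinant is a superkey — BCNF.
{A, B, C}: every determinant is a superkey — BCNF.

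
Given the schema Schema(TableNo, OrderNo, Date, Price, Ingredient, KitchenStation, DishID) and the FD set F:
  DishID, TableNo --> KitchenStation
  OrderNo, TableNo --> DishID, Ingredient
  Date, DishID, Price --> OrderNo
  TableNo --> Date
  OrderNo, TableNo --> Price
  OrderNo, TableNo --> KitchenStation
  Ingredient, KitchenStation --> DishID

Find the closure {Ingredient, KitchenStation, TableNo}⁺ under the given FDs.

{Date, DishID, Ingredient, KitchenStation, TableNo}

Start with {Ingredient, KitchenStation, TableNo}.
TableNo --> Date applies; add {Date} → now {Date, Ingredient, KitchenStation, TableNo}.
Ingredient, KitchenStation --> DishID applies; add {DishID} → now {Date, DishID, Ingredient, KitchenStation, TableNo}.
No further FD applies.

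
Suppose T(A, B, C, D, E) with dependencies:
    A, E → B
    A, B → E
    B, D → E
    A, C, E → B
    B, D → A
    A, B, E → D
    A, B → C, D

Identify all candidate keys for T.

{A, B}, {A, E}, {B, D}

{A, B}⁺ = {A, B, C, D, E}, which is every attribute, so {A, B} is a candidate key.
{A, E}⁺ = {A, B, C, D, E}, which is every attribute, so {A, E} is a candidate key.
{B, D}⁺ = {A, B, C, D, E}, which is every attribute, so {B, D} is a candidate key.
No proper subset of any of these is a key, and no other minimal superkey exists.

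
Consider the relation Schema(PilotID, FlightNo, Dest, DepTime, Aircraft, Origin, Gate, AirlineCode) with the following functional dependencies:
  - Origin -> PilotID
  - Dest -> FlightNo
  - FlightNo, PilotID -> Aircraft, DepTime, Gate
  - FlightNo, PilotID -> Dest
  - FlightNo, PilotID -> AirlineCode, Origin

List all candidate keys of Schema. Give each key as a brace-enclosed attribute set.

{Dest, Origin}, {Dest, PilotID}, {FlightNo, Origin}, {FlightNo, PilotID}

{Dest, Origin}⁺ = {Aircraft, AirlineCode, DepTime, Dest, FlightNo, Gate, Origin, PilotID}, which is every attribute, so {Dest, Origin} is a candidate key.
{Dest, PilotID}⁺ = {Aircraft, AirlineCode, DepTime, Dest, FlightNo, Gate, Origin, PilotID}, which is every attribute, so {Dest, PilotID} is a candidate key.
{FlightNo, Origin}⁺ = {Aircraft, AirlineCode, DepTime, Dest, FlightNo, Gate, Origin, PilotID}, which is every attribute, so {FlightNo, Origin} is a candidate key.
{FlightNo, PilotID}⁺ = {Aircraft, AirlineCode, DepTime, Dest, FlightNo, Gate, Origin, PilotID}, which is every attribute, so {FlightNo, PilotID} is a candidate key.
Any other superkey properly contains one of these, so there are no further candidate keys.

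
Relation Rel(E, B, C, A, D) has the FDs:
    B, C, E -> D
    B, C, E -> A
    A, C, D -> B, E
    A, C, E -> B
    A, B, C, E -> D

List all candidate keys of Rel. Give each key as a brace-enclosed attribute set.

No FD produces {C}, so it must be in every candidate key.
Closure of {A, C, D} is {A, B, C, D, E}, the whole schema; {A, C, D} is a candidate key.
Closure of {A, C, E} is {A, B, C, D, E}, the whole schema; {A, C, E} is a candidate key.
Closure of {B, C, E} is {A, B, C, D, E}, the whole schema; {B, C, E} is a candidate key.
No proper subset of any of these is a key, and no other minimal superkey exists.

{A, C, D}, {A, C, E}, {B, C, E}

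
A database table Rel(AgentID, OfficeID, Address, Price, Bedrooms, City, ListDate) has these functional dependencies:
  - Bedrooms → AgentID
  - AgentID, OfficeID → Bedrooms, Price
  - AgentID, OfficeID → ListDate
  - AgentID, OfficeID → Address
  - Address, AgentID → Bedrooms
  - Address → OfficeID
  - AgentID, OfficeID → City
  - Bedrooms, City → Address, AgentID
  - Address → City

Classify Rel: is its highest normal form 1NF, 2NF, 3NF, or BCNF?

Candidate keys: {Address, AgentID}, {Address, Bedrooms}, {AgentID, OfficeID}, {Bedrooms, City}, {Bedrooms, OfficeID}. Prime attributes: {Address, AgentID, Bedrooms, City, OfficeID}.
Bedrooms → AgentID breaks BCNF: {Bedrooms}⁺ = {AgentID, Bedrooms}, so {Bedrooms} is not a superkey.
But every attribute on its right side ({AgentID}) is prime, and the same holds for every other non-superkey FD, so 3NF still holds.

3NF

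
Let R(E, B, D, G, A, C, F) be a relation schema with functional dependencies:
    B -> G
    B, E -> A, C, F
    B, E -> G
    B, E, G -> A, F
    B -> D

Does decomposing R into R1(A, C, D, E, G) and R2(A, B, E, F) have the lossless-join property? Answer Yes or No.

No

R1 ∩ R2 = {A, E}; its closure under F is {A, E}.
R1 ⊄ {A, E} and R2 ⊄ {A, E}, so the split is lossy.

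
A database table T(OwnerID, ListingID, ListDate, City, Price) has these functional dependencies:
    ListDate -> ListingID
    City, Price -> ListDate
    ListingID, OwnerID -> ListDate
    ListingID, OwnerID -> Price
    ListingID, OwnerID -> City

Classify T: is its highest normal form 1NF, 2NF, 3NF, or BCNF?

Candidate keys: {City, OwnerID, Price}, {ListDate, OwnerID}, {ListingID, OwnerID}. Prime attributes: {City, ListDate, ListingID, OwnerID, Price}.
ListDate -> ListingID breaks BCNF: {ListDate}⁺ = {ListDate, ListingID}, so {ListDate} is not a superkey.
Its right-hand attributes {ListingID} are all prime, as are those of every other non-superkey FD — the relation is in 3NF.

3NF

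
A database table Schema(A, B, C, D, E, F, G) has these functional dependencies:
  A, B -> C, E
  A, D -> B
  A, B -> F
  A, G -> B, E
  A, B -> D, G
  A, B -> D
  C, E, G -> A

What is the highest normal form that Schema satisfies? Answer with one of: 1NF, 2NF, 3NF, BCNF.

BCNF

Candidate keys: {A, B}, {A, D}, {A, G}, {C, E, G}. Prime attributes: {A, B, C, D, E, G}.
Every FD has a superkey on the left, so the relation is in BCNF.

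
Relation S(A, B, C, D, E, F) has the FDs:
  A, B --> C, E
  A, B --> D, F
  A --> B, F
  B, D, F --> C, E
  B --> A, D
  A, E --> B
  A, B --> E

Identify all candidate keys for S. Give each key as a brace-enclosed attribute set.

{A}⁺ = {A, B, C, D, E, F}, which is every attribute, so {A} is a candidate key.
{B}⁺ = {A, B, C, D, E, F}, which is every attribute, so {B} is a candidate key.
No proper subset of any of these is a key, and no other minimal superkey exists.

{A}, {B}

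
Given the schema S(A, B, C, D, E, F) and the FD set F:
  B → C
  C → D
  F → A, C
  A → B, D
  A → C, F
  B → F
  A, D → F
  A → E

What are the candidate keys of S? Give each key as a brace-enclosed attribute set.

{A}, {B}, {F}

{A} is a candidate key since {A}⁺ = {A, B, C, D, E, F} covers every attribute.
{B} is a candidate key since {B}⁺ = {A, B, C, D, E, F} covers every attribute.
{F} is a candidate key since {F}⁺ = {A, B, C, D, E, F} covers every attribute.
These are minimal and exhaustive — every other superkey contains one of them.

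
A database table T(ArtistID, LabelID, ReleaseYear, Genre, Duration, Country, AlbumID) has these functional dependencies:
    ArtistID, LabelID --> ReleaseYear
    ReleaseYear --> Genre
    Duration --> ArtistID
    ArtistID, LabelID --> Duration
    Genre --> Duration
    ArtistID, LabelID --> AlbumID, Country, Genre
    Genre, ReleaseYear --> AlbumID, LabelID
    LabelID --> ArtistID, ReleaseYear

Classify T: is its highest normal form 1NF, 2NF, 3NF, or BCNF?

2NF

Candidate keys: {LabelID}, {ReleaseYear}. Prime attributes: {LabelID, ReleaseYear}.
Duration --> ArtistID breaks BCNF: {Duration}⁺ = {ArtistID, Duration}, so {Duration} is not a superkey.
Duration --> ArtistID determines the non-prime attribute {ArtistID} from a non-superkey — 3NF is violated.
Every candidate key is a single attribute, so no partial dependency is possible; 2NF holds.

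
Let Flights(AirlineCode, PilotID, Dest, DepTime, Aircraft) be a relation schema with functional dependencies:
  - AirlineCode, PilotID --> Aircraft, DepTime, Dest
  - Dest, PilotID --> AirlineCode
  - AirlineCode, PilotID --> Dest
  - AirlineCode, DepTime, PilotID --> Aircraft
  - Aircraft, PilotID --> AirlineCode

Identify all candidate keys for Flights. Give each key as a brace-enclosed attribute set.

{Aircraft, PilotID}, {AirlineCode, PilotID}, {Dest, PilotID}

{PilotID} never appears on the right of any FD, so every key must include it.
{Aircraft, PilotID}⁺ = {Aircraft, AirlineCode, DepTime, Dest, PilotID}, which is every attribute, so {Aircraft, PilotID} is a candidate key.
{AirlineCode, PilotID}⁺ = {Aircraft, AirlineCode, DepTime, Dest, PilotID}, which is every attribute, so {AirlineCode, PilotID} is a candidate key.
{Dest, PilotID}⁺ = {Aircraft, AirlineCode, DepTime, Dest, PilotID}, which is every attribute, so {Dest, PilotID} is a candidate key.
Any other superkey properly contains one of these, so there are no further candidate keys.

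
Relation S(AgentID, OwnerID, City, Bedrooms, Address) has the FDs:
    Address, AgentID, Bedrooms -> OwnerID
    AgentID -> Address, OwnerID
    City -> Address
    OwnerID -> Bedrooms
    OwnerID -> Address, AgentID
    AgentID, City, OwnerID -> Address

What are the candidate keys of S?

{City} never appears on the right of any FD, so every key must include it.
{AgentID, City}⁺ = {Address, AgentID, Bedrooms, City, OwnerID}, which is every attribute, so {AgentID, City} is a candidate key.
{City, OwnerID}⁺ = {Address, AgentID, Bedrooms, City, OwnerID}, which is every attribute, so {City, OwnerID} is a candidate key.
No proper subset of any of these is a key, and no other minimal superkey exists.

{AgentID, City}, {City, OwnerID}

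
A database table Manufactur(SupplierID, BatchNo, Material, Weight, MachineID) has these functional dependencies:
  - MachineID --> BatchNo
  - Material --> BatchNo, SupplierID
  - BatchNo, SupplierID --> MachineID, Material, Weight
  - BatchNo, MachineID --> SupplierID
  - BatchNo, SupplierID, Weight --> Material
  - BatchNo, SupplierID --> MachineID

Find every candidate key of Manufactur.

{MachineID} is a candidate key since {MachineID}⁺ = {BatchNo, MachineID, Material, SupplierID, Weight} covers every attribute.
{Material} is a candidate key since {Material}⁺ = {BatchNo, MachineID, Material, SupplierID, Weight} covers every attribute.
{BatchNo, SupplierID} is a candidate key since {BatchNo, SupplierID}⁺ = {BatchNo, MachineID, Material, SupplierID, Weight} covers every attribute.
These are minimal and exhaustive — every other superkey contains one of them.

{BatchNo, SupplierID}, {MachineID}, {Material}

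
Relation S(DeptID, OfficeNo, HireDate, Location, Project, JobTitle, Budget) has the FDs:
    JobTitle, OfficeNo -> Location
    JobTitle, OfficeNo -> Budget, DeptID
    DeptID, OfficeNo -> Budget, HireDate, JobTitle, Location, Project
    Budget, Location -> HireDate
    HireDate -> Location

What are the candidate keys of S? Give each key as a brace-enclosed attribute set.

No FD produces {OfficeNo}, so it must be in every candidate key.
{DeptID, OfficeNo}⁺ = {Budget, DeptID, HireDate, JobTitle, Location, OfficeNo, Project} — all of the relation — so {DeptID, OfficeNo} is a candidate key.
{JobTitle, OfficeNo}⁺ = {Budget, DeptID, HireDate, JobTitle, Location, OfficeNo, Project} — all of the relation — so {JobTitle, OfficeNo} is a candidate key.
These are minimal and exhaustive — every other superkey contains one of them.

{DeptID, OfficeNo}, {JobTitle, OfficeNo}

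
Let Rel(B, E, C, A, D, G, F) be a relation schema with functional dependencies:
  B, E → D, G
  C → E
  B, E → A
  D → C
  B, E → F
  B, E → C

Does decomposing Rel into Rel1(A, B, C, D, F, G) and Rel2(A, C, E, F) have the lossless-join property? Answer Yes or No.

Rel1 ∩ Rel2 = {A, C, F}; its closure under F is {A, C, E, F}.
Rel2 is contained in that closure, so Rel1 ∩ Rel2 → Rel2 holds and the join is lossless.

Yes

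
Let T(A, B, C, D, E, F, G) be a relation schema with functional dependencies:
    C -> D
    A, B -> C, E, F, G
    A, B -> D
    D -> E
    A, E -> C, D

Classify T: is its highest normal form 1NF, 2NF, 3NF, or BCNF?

2NF

Candidate key: {A, B}. Prime attributes: {A, B}.
C -> D: {C}⁺ = {C, D, E}, which is not all of the attributes, so the left side is not a superkey — BCNF is violated.
C -> D has non-prime {D} on the right and a non-superkey on the left, so 3NF fails.
No non-prime attribute depends on a proper subset of any candidate key, so 2NF holds.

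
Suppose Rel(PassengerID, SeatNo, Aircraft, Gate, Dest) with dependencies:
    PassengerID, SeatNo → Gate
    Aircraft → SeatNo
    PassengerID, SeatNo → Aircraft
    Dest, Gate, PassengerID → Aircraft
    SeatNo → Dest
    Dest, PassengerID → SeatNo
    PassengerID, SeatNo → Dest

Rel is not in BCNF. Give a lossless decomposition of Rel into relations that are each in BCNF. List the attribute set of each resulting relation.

Candidate keys of the original relation: {Aircraft, PassengerID}, {Dest, PassengerID}, {PassengerID, SeatNo}.
In {Aircraft, Dest, Gate, PassengerID, SeatNo}, {Aircraft} is not a superkey ({Aircraft}⁺ restricted to this set is {Aircraft, Dest, SeatNo}), so split on Aircraft → Dest, SeatNo into {Aircraft, Dest, SeatNo} and {Aircraft, Gate, PassengerID}.
In {Aircraft, Dest, SeatNo}, {SeatNo} is not a superkey ({SeatNo}⁺ restricted to this set is {Dest, SeatNo}), so split on SeatNo → Dest into {Dest, SeatNo} and {Aircraft, SeatNo}.
{Dest, SeatNo}: every determinant is a superkey — BCNF.
{Aircraft, SeatNo}: every determinant is a superkey — BCNF.
{Aircraft, Gate, PassengerID}: every determinant is a superkey — BCNF.

{Aircraft, Gate, PassengerID}; {Aircraft, SeatNo}; {Dest, SeatNo}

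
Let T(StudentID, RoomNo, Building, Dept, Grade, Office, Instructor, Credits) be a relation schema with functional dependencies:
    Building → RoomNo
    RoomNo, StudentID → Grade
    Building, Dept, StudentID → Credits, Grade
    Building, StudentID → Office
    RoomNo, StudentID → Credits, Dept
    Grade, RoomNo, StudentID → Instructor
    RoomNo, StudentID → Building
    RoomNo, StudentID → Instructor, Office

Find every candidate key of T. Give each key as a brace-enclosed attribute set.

{Building, StudentID}, {RoomNo, StudentID}

{StudentID} never appears on the right of any FD, so every key must include it.
{Building, StudentID}⁺ = {Building, Credits, Dept, Grade, Instructor, Office, RoomNo, StudentID} — all of the relation — so {Building, StudentID} is a candidate key.
{RoomNo, StudentID}⁺ = {Building, Credits, Dept, Grade, Instructor, Office, RoomNo, StudentID} — all of the relation — so {RoomNo, StudentID} is a candidate key.
No proper subset of any of these is a key, and no other minimal superkey exists.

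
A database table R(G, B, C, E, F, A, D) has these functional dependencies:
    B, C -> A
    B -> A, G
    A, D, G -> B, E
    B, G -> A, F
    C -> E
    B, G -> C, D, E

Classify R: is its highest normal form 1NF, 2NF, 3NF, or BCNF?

Candidate keys: {A, D, G}, {B}. Prime attributes: {A, B, D, G}.
For C -> E we have {C}⁺ = {C, E}; {C} is not a superkey, so BCNF fails.
C -> E has non-prime {E} on the right and a non-superkey on the left, so 3NF fails.
No non-prime attribute depends on a proper subset of any candidate key, so 2NF holds.

2NF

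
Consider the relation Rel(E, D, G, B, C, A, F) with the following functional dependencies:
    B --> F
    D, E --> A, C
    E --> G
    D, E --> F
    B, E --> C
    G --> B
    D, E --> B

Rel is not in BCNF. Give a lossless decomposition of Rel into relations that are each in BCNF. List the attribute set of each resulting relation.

{A, D, E}; {B, F}; {B, G}; {C, E, G}

Candidate key of the original relation: {D, E}.
In {A, B, C, D, E, F, G}, {B} is not a superkey ({B}⁺ restricted to this set is {B, F}), so split on B --> F into {B, F} and {A, B, C, D, E, G}.
{B, F} is in BCNF.
In {A, B, C, D, E, G}, {E} is not a superkey ({E}⁺ restricted to this set is {B, C, E, G}), so split on E --> B, C, G into {B, C, E, G} and {A, D, E}.
In {B, C, E, G}, {G} is not a superkey ({G}⁺ restricted to this set is {B, G}), so split on G --> B into {B, G} and {C, E, G}.
{B, G} is in BCNF.
{C, E, G} is in BCNF.
{A, D, E} is in BCNF.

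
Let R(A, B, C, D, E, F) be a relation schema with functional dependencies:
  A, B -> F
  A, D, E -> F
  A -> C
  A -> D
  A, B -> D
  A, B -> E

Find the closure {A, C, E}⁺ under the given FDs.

Start with {A, C, E}.
A -> D applies; add {D} → now {A, C, D, E}.
A, D, E -> F applies; add {F} → now {A, C, D, E, F}.
No further FD applies.

{A, C, D, E, F}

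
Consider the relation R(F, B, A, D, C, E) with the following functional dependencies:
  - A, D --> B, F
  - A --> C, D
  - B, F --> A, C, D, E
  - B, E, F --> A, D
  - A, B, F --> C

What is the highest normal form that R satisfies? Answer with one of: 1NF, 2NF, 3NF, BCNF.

BCNF

Candidate keys: {A}, {B, F}. Prime attributes: {A, B, F}.
Each dependency's left side is a superkey — BCNF holds.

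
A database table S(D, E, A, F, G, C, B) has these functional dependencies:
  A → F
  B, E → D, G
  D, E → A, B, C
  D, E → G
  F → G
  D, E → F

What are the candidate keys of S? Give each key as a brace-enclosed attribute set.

Attributes never on any right-hand side: {E} — every candidate key must contain it.
{B, E}⁺ = {A, B, C, D, E, F, G}, which is every attribute, so {B, E} is a candidate key.
{D, E}⁺ = {A, B, C, D, E, F, G}, which is every attribute, so {D, E} is a candidate key.
These are minimal and exhaustive — every other superkey contains one of them.

{B, E}, {D, E}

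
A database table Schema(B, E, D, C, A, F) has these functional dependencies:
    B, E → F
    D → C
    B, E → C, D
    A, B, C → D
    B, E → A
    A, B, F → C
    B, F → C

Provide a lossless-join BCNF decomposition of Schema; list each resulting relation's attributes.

Candidate key of the original relation: {B, E}.
{A, B, C, D, E, F}: {D} determines {C, D} here but is not a superkey — split on D → C, giving {C, D} and {A, B, D, E, F}.
{C, D} has no BCNF violation.
{A, B, D, E, F}: {A, B, F} determines {A, B, D, F} here but is not a superkey — split on A, B, F → D, giving {A, B, D, F} and {A, B, E, F}.
{A, B, D, F} has no BCNF violation.
{A, B, E, F} has no BCNF violation.

{A, B, D, F}; {A, B, E, F}; {C, D}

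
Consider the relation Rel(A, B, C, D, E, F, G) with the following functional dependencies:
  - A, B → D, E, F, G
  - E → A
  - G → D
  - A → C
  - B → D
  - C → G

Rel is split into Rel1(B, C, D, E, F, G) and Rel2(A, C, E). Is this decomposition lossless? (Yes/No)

The shared attributes are {C, E} and {C, E}⁺ = {A, C, D, E, G}.
Since Rel2 ⊆ {A, C, D, E, G}, the intersection is a superkey of Rel2; the decomposition is lossless.

Yes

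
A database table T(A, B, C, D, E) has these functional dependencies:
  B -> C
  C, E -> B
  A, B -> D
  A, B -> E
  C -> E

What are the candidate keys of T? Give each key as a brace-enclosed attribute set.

{A, B}, {A, C}

No FD produces {A}, so it must be in every candidate key.
{A, B} is a candidate key since {A, B}⁺ = {A, B, C, D, E} covers every attribute.
{A, C} is a candidate key since {A, C}⁺ = {A, B, C, D, E} covers every attribute.
These are minimal and exhaustive — every other superkey contains one of them.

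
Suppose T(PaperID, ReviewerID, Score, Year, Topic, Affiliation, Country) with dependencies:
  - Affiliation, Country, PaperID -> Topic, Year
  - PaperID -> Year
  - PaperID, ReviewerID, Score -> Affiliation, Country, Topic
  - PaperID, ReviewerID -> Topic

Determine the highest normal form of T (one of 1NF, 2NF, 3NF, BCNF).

1NF

Candidate key: {PaperID, ReviewerID, Score}. Prime attributes: {PaperID, ReviewerID, Score}.
For Affiliation, Country, PaperID -> Topic, Year we have {Affiliation, Country, PaperID}⁺ = {Affiliation, Country, PaperID, Topic, Year}; {Affiliation, Country, PaperID} is not a superkey, so BCNF fails.
Affiliation, Country, PaperID -> Topic, Year determines the non-prime attributes {Topic, Year} from a non-superkey — 3NF is violated.
Since {PaperID} ⊂ {PaperID, ReviewerID, Score} and {PaperID}⁺ ⊇ {Year} with {Year} non-prime, there is a partial dependency; 2NF fails.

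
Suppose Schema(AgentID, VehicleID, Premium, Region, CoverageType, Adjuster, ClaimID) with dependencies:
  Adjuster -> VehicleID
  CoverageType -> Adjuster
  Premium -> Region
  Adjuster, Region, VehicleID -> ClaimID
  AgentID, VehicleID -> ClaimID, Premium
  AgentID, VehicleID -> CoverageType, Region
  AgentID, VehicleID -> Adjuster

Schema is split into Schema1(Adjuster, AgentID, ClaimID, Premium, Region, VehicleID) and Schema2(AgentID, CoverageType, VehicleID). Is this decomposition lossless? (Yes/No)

The shared attributes are {AgentID, VehicleID} and {AgentID, VehicleID}⁺ = {Adjuster, AgentID, ClaimID, CoverageType, Premium, Region, VehicleID}.
Schema1 is contained in that closure, so Schema1 ∩ Schema2 -> Schema1 holds and the join is lossless.

Yes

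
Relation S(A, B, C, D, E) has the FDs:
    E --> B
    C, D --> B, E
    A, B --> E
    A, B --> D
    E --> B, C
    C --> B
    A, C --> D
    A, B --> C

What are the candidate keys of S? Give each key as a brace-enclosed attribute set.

{A, B}, {A, C}, {A, E}

Attributes never on any right-hand side: {A} — every candidate key must contain it.
Closure of {A, B} is {A, B, C, D, E}, the whole schema; {A, B} is a candidate key.
Closure of {A, C} is {A, B, C, D, E}, the whole schema; {A, C} is a candidate key.
Closure of {A, E} is {A, B, C, D, E}, the whole schema; {A, E} is a candidate key.
Any other superkey properly contains one of these, so there are no further candidate keys.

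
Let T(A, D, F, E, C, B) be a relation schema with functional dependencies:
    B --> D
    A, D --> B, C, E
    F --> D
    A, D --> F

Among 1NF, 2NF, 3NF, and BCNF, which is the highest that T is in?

Candidate keys: {A, B}, {A, D}, {A, F}. Prime attributes: {A, B, D, F}.
For B --> D we have {B}⁺ = {B, D}; {B} is not a superkey, so BCNF fails.
Since {D} ⊆ prime attributes and every other non-superkey FD also has a prime right side, the schema is in 3NF.

3NF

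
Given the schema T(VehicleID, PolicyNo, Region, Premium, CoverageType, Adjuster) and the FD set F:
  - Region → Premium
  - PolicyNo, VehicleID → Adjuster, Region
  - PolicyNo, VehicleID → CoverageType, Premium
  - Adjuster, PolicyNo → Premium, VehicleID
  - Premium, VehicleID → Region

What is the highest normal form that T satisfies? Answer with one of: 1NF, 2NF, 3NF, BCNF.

2NF

Candidate keys: {Adjuster, PolicyNo}, {PolicyNo, VehicleID}. Prime attributes: {Adjuster, PolicyNo, VehicleID}.
Region → Premium breaks BCNF: {Region}⁺ = {Premium, Region}, so {Region} is not a superkey.
Region → Premium determines the non-prime attribute {Premium} from a non-superkey — 3NF is violated.
No non-prime attribute depends on a proper subset of any candidate key, so 2NF holds.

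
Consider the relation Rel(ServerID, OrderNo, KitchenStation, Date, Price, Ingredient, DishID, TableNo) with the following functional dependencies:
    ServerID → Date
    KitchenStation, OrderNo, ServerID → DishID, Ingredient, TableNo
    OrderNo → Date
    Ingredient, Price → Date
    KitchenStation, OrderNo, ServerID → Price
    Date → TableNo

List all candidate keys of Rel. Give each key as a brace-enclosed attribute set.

{KitchenStation, OrderNo, ServerID}

No FD produces {KitchenStation, OrderNo, ServerID}, so they must be in every candidate key.
{KitchenStation, OrderNo, ServerID}⁺ = {Date, DishID, Ingredient, KitchenStation, OrderNo, Price, ServerID, TableNo} — all of the relation — so {KitchenStation, OrderNo, ServerID} is a candidate key.
No smaller or unrelated set reaches every attribute, so there are no other keys.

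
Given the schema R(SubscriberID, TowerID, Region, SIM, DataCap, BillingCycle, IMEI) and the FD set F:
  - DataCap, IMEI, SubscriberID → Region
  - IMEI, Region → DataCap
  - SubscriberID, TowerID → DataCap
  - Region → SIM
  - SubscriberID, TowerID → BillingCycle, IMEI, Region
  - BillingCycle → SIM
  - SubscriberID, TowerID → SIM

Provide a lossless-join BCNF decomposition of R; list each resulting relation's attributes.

Candidate key of the original relation: {SubscriberID, TowerID}.
Within {BillingCycle, DataCap, IMEI, Region, SIM, SubscriberID, TowerID}: {DataCap, IMEI, SubscriberID}⁺ ∩ {BillingCycle, DataCap, IMEI, Region, SIM, SubscriberID, TowerID} = {DataCap, IMEI, Region, SIM, SubscriberID}, not the whole set, so DataCap, IMEI, SubscriberID → Region, SIM violates BCNF; decompose into {DataCap, IMEI, Region, SIM, SubscriberID} and {BillingCycle, DataCap, IMEI, SubscriberID, TowerID}.
Within {DataCap, IMEI, Region, SIM, SubscriberID}: {IMEI, Region}⁺ ∩ {DataCap, IMEI, Region, SIM, SubscriberID} = {DataCap, IMEI, Region, SIM}, not the whole set, so IMEI, Region → DataCap, SIM violates BCNF; decompose into {DataCap, IMEI, Region, SIM} and {IMEI, Region, SubscriberID}.
Within {DataCap, IMEI, Region, SIM}: {Region}⁺ ∩ {DataCap, IMEI, Region, SIM} = {Region, SIM}, not the whole set, so Region → SIM violates BCNF; decompose into {Region, SIM} and {DataCap, IMEI, Region}.
{Region, SIM}: every determinant is a superkey — BCNF.
{DataCap, IMEI, Region}: every determinant is a superkey — BCNF.
{IMEI, Region, SubscriberID}: every determinant is a superkey — BCNF.
{BillingCycle, DataCap, IMEI, SubscriberID, TowerID}: every determinant is a superkey — BCNF.

{BillingCycle, DataCap, IMEI, SubscriberID, TowerID}; {DataCap, IMEI, Region}; {IMEI, Region, SubscriberID}; {Region, SIM}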